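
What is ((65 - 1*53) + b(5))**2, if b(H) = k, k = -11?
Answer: 1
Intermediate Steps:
b(H) = -11
((65 - 1*53) + b(5))**2 = ((65 - 1*53) - 11)**2 = ((65 - 53) - 11)**2 = (12 - 11)**2 = 1**2 = 1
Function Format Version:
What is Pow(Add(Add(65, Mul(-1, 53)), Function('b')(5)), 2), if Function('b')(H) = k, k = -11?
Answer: 1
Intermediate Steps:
Function('b')(H) = -11
Pow(Add(Add(65, Mul(-1, 53)), Function('b')(5)), 2) = Pow(Add(Add(65, Mul(-1, 53)), -11), 2) = Pow(Add(Add(65, -53), -11), 2) = Pow(Add(12, -11), 2) = Pow(1, 2) = 1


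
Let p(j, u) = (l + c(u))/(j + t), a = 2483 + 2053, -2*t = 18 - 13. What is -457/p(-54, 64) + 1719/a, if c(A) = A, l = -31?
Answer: 4339945/5544 ≈ 782.82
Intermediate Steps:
t = -5/2 (t = -(18 - 13)/2 = -½*5 = -5/2 ≈ -2.5000)
a = 4536
p(j, u) = (-31 + u)/(-5/2 + j) (p(j, u) = (-31 + u)/(j - 5/2) = (-31 + u)/(-5/2 + j))
-457/p(-54, 64) + 1719/a = -457*(-5 + 2*(-54))/(2*(-31 + 64)) + 1719/4536 = -457/(2*33/(-5 - 108)) + 1719*(1/4536) = -457/(2*33/(-113)) + 191/504 = -457/(2*(-1/113)*33) + 191/504 = -457/(-66/113) + 191/504 = -457*(-113/66) + 191/504 = 51641/66 + 191/504 = 4339945/5544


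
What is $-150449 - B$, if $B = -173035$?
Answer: $22586$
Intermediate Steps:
$-150449 - B = -150449 - -173035 = -150449 + 173035 = 22586$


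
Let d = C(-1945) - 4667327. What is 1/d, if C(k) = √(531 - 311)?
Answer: -4667327/21783941324709 - 2*√55/21783941324709 ≈ -2.1426e-7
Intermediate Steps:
C(k) = 2*√55 (C(k) = √220 = 2*√55)
d = -4667327 + 2*√55 (d = 2*√55 - 4667327 = -4667327 + 2*√55 ≈ -4.6673e+6)
1/d = 1/(-4667327 + 2*√55)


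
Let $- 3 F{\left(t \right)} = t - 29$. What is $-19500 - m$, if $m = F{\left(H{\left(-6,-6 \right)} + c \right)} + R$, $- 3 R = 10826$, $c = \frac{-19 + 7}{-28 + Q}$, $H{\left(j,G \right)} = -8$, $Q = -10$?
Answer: $- \frac{906503}{57} \approx -15904.0$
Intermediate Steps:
$c = \frac{6}{19}$ ($c = \frac{-19 + 7}{-28 - 10} = - \frac{12}{-38} = \left(-12\right) \left(- \frac{1}{38}\right) = \frac{6}{19} \approx 0.31579$)
$F{\left(t \right)} = \frac{29}{3} - \frac{t}{3}$ ($F{\left(t \right)} = - \frac{t - 29}{3} = - \frac{-29 + t}{3} = \frac{29}{3} - \frac{t}{3}$)
$R = - \frac{10826}{3}$ ($R = \left(- \frac{1}{3}\right) 10826 = - \frac{10826}{3} \approx -3608.7$)
$m = - \frac{204997}{57}$ ($m = \left(\frac{29}{3} - \frac{-8 + \frac{6}{19}}{3}\right) - \frac{10826}{3} = \left(\frac{29}{3} - - \frac{146}{57}\right) - \frac{10826}{3} = \left(\frac{29}{3} + \frac{146}{57}\right) - \frac{10826}{3} = \frac{697}{57} - \frac{10826}{3} = - \frac{204997}{57} \approx -3596.4$)
$-19500 - m = -19500 - - \frac{204997}{57} = -19500 + \frac{204997}{57} = - \frac{906503}{57}$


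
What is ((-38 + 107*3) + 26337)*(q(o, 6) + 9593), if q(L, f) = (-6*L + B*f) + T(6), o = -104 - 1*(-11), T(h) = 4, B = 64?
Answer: 280548180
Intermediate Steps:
o = -93 (o = -104 + 11 = -93)
q(L, f) = 4 - 6*L + 64*f (q(L, f) = (-6*L + 64*f) + 4 = 4 - 6*L + 64*f)
((-38 + 107*3) + 26337)*(q(o, 6) + 9593) = ((-38 + 107*3) + 26337)*((4 - 6*(-93) + 64*6) + 9593) = ((-38 + 321) + 26337)*((4 + 558 + 384) + 9593) = (283 + 26337)*(946 + 9593) = 26620*10539 = 280548180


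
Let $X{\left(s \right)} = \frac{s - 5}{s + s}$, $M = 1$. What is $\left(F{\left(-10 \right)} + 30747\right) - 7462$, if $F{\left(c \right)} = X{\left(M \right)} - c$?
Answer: $23293$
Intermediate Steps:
$X{\left(s \right)} = \frac{-5 + s}{2 s}$
$F{\left(c \right)} = -2 - c$ ($F{\left(c \right)} = \frac{-5 + 1}{2 \cdot 1} - c = \frac{1}{2} \cdot 1 \left(-4\right) - c = -2 - c$)
$\left(F{\left(-10 \right)} + 30747\right) - 7462 = \left(\left(-2 - -10\right) + 30747\right) - 7462 = \left(\left(-2 + 10\right) + 30747\right) - 7462 = \left(8 + 30747\right) - 7462 = 30755 - 7462 = 23293$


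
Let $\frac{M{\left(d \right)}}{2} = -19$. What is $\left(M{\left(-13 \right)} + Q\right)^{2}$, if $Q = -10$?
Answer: $2304$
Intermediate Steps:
$M{\left(d \right)} = -38$ ($M{\left(d \right)} = 2 \left(-19\right) = -38$)
$\left(M{\left(-13 \right)} + Q\right)^{2} = \left(-38 - 10\right)^{2} = \left(-48\right)^{2} = 2304$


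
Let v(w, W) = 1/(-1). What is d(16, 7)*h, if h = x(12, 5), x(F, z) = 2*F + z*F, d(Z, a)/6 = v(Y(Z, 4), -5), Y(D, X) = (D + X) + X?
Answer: -504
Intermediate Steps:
Y(D, X) = D + 2*X
v(w, W) = -1
d(Z, a) = -6 (d(Z, a) = 6*(-1) = -6)
x(F, z) = 2*F + F*z
h = 84 (h = 12*(2 + 5) = 12*7 = 84)
d(16, 7)*h = -6*84 = -504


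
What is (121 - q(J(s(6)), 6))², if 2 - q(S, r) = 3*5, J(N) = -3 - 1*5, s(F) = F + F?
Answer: 17956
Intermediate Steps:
s(F) = 2*F
J(N) = -8 (J(N) = -3 - 5 = -8)
q(S, r) = -13 (q(S, r) = 2 - 3*5 = 2 - 1*15 = 2 - 15 = -13)
(121 - q(J(s(6)), 6))² = (121 - 1*(-13))² = (121 + 13)² = 134² = 17956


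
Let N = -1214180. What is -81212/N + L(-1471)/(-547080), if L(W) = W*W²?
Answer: 193239582301747/33212679720 ≈ 5818.3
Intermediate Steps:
L(W) = W³
-81212/N + L(-1471)/(-547080) = -81212/(-1214180) + (-1471)³/(-547080) = -81212*(-1/1214180) - 3183010111*(-1/547080) = 20303/303545 + 3183010111/547080 = 193239582301747/33212679720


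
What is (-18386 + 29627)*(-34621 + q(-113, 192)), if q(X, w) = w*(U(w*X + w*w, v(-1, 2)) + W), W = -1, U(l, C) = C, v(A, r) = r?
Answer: -387016389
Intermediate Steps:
q(X, w) = w (q(X, w) = w*(2 - 1) = w*1 = w)
(-18386 + 29627)*(-34621 + q(-113, 192)) = (-18386 + 29627)*(-34621 + 192) = 11241*(-34429) = -387016389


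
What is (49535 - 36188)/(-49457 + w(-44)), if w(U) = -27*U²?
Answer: -13347/101729 ≈ -0.13120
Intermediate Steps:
(49535 - 36188)/(-49457 + w(-44)) = (49535 - 36188)/(-49457 - 27*(-44)²) = 13347/(-49457 - 27*1936) = 13347/(-49457 - 52272) = 13347/(-101729) = 13347*(-1/101729) = -13347/101729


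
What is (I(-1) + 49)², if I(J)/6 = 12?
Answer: 14641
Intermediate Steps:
I(J) = 72 (I(J) = 6*12 = 72)
(I(-1) + 49)² = (72 + 49)² = 121² = 14641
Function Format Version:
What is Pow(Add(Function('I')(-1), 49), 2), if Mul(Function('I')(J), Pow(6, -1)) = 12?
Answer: 14641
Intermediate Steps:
Function('I')(J) = 72 (Function('I')(J) = Mul(6, 12) = 72)
Pow(Add(Function('I')(-1), 49), 2) = Pow(Add(72, 49), 2) = Pow(121, 2) = 14641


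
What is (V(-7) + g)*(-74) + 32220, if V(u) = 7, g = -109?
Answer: 39768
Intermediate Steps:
(V(-7) + g)*(-74) + 32220 = (7 - 109)*(-74) + 32220 = -102*(-74) + 32220 = 7548 + 32220 = 39768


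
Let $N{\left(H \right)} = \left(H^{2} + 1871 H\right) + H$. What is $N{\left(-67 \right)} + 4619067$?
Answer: $4498132$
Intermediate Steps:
$N{\left(H \right)} = H^{2} + 1872 H$
$N{\left(-67 \right)} + 4619067 = - 67 \left(1872 - 67\right) + 4619067 = \left(-67\right) 1805 + 4619067 = -120935 + 4619067 = 4498132$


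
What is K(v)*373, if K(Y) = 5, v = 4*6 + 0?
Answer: 1865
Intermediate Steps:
v = 24 (v = 24 + 0 = 24)
K(v)*373 = 5*373 = 1865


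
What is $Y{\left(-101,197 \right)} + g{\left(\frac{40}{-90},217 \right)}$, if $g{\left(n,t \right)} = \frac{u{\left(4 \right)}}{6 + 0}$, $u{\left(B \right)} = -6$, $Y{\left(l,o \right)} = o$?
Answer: $196$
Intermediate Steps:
$g{\left(n,t \right)} = -1$ ($g{\left(n,t \right)} = - \frac{6}{6 + 0} = - \frac{6}{6} = \left(-6\right) \frac{1}{6} = -1$)
$Y{\left(-101,197 \right)} + g{\left(\frac{40}{-90},217 \right)} = 197 - 1 = 196$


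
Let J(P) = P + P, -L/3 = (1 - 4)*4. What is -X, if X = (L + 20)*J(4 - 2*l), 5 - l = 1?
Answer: 448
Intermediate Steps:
l = 4 (l = 5 - 1*1 = 5 - 1 = 4)
L = 36 (L = -3*(1 - 4)*4 = -(-9)*4 = -3*(-12) = 36)
J(P) = 2*P
X = -448 (X = (36 + 20)*(2*(4 - 2*4)) = 56*(2*(4 - 8)) = 56*(2*(-4)) = 56*(-8) = -448)
-X = -1*(-448) = 448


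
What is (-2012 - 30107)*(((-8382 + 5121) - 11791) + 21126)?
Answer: -195090806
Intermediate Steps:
(-2012 - 30107)*(((-8382 + 5121) - 11791) + 21126) = -32119*((-3261 - 11791) + 21126) = -32119*(-15052 + 21126) = -32119*6074 = -195090806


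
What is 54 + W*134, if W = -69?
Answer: -9192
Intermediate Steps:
54 + W*134 = 54 - 69*134 = 54 - 9246 = -9192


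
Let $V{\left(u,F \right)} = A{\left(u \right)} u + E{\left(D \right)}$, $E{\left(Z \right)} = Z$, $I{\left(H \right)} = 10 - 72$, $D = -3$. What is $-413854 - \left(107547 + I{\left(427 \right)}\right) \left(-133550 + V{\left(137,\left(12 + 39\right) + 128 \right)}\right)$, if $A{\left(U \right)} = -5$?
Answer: $14428157576$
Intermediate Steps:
$I{\left(H \right)} = -62$ ($I{\left(H \right)} = 10 - 72 = -62$)
$V{\left(u,F \right)} = -3 - 5 u$ ($V{\left(u,F \right)} = - 5 u - 3 = -3 - 5 u$)
$-413854 - \left(107547 + I{\left(427 \right)}\right) \left(-133550 + V{\left(137,\left(12 + 39\right) + 128 \right)}\right) = -413854 - \left(107547 - 62\right) \left(-133550 - 688\right) = -413854 - 107485 \left(-133550 - 688\right) = -413854 - 107485 \left(-134238\right) = -413854 - -14428571430 = -413854 + 14428571430 = 14428157576$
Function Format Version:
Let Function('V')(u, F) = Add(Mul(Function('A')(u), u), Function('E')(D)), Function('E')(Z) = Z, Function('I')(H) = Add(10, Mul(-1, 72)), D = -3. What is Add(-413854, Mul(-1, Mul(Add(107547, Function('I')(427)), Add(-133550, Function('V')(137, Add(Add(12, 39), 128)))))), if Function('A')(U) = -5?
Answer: 14428157576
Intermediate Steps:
Function('I')(H) = -62 (Function('I')(H) = Add(10, -72) = -62)
Function('V')(u, F) = Add(-3, Mul(-5, u)) (Function('V')(u, F) = Add(Mul(-5, u), -3) = Add(-3, Mul(-5, u)))
Add(-413854, Mul(-1, Mul(Add(107547, Function('I')(427)), Add(-133550, Function('V')(137, Add(Add(12, 39), 128)))))) = Add(-413854, Mul(-1, Mul(Add(107547, -62), Add(-133550, Add(-3, Mul(-5, 137)))))) = Add(-413854, Mul(-1, Mul(107485, Add(-133550, Add(-3, -685))))) = Add(-413854, Mul(-1, Mul(107485, Add(-133550, -688)))) = Add(-413854, Mul(-1, Mul(107485, -134238))) = Add(-413854, Mul(-1, -14428571430)) = Add(-413854, 14428571430) = 14428157576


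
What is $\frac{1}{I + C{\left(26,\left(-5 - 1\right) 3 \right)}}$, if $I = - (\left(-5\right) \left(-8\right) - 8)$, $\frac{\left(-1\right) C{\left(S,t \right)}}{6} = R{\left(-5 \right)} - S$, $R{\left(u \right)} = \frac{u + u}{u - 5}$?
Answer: $\frac{1}{118} \approx 0.0084746$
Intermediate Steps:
$R{\left(u \right)} = \frac{2 u}{-5 + u}$
$C{\left(S,t \right)} = -6 + 6 S$ ($C{\left(S,t \right)} = - 6 \left(2 \left(-5\right) \frac{1}{-5 - 5} - S\right) = - 6 \left(2 \left(-5\right) \frac{1}{-10} - S\right) = - 6 \left(2 \left(-5\right) \left(- \frac{1}{10}\right) - S\right) = - 6 \left(1 - S\right) = -6 + 6 S$)
$I = -32$ ($I = - (40 - 8) = \left(-1\right) 32 = -32$)
$\frac{1}{I + C{\left(26,\left(-5 - 1\right) 3 \right)}} = \frac{1}{-32 + \left(-6 + 6 \cdot 26\right)} = \frac{1}{-32 + \left(-6 + 156\right)} = \frac{1}{-32 + 150} = \frac{1}{118}$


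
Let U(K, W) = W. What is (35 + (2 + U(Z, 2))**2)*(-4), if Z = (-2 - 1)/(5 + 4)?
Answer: -204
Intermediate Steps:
Z = -1/3 (Z = -3/9 = -3*1/9 = -1/3 ≈ -0.33333)
(35 + (2 + U(Z, 2))**2)*(-4) = (35 + (2 + 2)**2)*(-4) = (35 + 4**2)*(-4) = (35 + 16)*(-4) = 51*(-4) = -204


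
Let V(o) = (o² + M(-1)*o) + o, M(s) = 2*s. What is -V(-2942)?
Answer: -8658306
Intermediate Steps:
V(o) = o² - o (V(o) = (o² + (2*(-1))*o) + o = (o² - 2*o) + o = o² - o)
-V(-2942) = -(-2942)*(-1 - 2942) = -(-2942)*(-2943) = -1*8658306 = -8658306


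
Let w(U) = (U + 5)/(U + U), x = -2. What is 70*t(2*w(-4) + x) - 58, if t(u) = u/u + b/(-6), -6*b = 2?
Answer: 143/9 ≈ 15.889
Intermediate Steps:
b = -1/3 (b = -1/6*2 = -1/3 ≈ -0.33333)
w(U) = (5 + U)/(2*U) (w(U) = (5 + U)/((2*U)) = (5 + U)*(1/(2*U)) = (5 + U)/(2*U))
t(u) = 19/18 (t(u) = u/u - 1/3/(-6) = 1 - 1/3*(-1/6) = 1 + 1/18 = 19/18)
70*t(2*w(-4) + x) - 58 = 70*(19/18) - 58 = 665/9 - 58 = 143/9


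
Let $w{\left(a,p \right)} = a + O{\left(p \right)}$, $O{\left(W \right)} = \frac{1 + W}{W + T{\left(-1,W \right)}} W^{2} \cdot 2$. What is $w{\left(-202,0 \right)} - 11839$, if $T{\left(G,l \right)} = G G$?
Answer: $-12041$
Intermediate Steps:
$T{\left(G,l \right)} = G^{2}$
$O{\left(W \right)} = 2 W^{2}$ ($O{\left(W \right)} = \frac{1 + W}{W + \left(-1\right)^{2}} W^{2} \cdot 2 = \frac{1 + W}{W + 1} W^{2} \cdot 2 = \frac{1 + W}{1 + W} W^{2} \cdot 2 = 1 W^{2} \cdot 2 = W^{2} \cdot 2 = 2 W^{2}$)
$w{\left(a,p \right)} = a + 2 p^{2}$
$w{\left(-202,0 \right)} - 11839 = \left(-202 + 2 \cdot 0^{2}\right) - 11839 = \left(-202 + 2 \cdot 0\right) - 11839 = \left(-202 + 0\right) - 11839 = -202 - 11839 = -12041$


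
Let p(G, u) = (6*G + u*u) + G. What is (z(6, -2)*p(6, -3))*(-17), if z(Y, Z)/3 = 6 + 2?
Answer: -20808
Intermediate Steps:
z(Y, Z) = 24 (z(Y, Z) = 3*(6 + 2) = 3*8 = 24)
p(G, u) = u² + 7*G (p(G, u) = (6*G + u²) + G = (u² + 6*G) + G = u² + 7*G)
(z(6, -2)*p(6, -3))*(-17) = (24*((-3)² + 7*6))*(-17) = (24*(9 + 42))*(-17) = (24*51)*(-17) = 1224*(-17) = -20808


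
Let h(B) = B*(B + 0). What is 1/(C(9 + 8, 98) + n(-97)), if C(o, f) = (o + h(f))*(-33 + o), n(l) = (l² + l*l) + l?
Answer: -1/135215 ≈ -7.3956e-6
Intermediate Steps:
h(B) = B² (h(B) = B*B = B²)
n(l) = l + 2*l² (n(l) = (l² + l²) + l = 2*l² + l = l + 2*l²)
C(o, f) = (-33 + o)*(o + f²) (C(o, f) = (o + f²)*(-33 + o) = (-33 + o)*(o + f²))
1/(C(9 + 8, 98) + n(-97)) = 1/(((9 + 8)² - 33*(9 + 8) - 33*98² + (9 + 8)*98²) - 97*(1 + 2*(-97))) = 1/((17² - 33*17 - 33*9604 + 17*9604) - 97*(1 - 194)) = 1/((289 - 561 - 316932 + 163268) - 97*(-193)) = 1/(-153936 + 18721) = 1/(-135215) = -1/135215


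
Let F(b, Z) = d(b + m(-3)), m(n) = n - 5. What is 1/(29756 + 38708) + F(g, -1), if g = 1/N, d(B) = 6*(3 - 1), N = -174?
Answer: 821569/68464 ≈ 12.000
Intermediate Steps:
m(n) = -5 + n
d(B) = 12 (d(B) = 6*2 = 12)
g = -1/174 (g = 1/(-174) = -1/174 ≈ -0.0057471)
F(b, Z) = 12
1/(29756 + 38708) + F(g, -1) = 1/(29756 + 38708) + 12 = 1/68464 + 12 = 821569/68464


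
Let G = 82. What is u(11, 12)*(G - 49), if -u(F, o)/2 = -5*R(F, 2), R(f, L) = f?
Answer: 3630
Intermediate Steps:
u(F, o) = 10*F (u(F, o) = -(-10)*F = 10*F)
u(11, 12)*(G - 49) = (10*11)*(82 - 49) = 110*33 = 3630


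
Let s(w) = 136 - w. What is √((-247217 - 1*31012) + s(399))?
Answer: 2*I*√69623 ≈ 527.72*I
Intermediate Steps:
√((-247217 - 1*31012) + s(399)) = √((-247217 - 1*31012) + (136 - 1*399)) = √((-247217 - 31012) + (136 - 399)) = √(-278229 - 263) = √(-278492) = 2*I*√69623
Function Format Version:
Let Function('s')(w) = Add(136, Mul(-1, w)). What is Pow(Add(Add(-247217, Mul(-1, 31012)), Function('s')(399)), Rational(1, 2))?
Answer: Mul(2, I, Pow(69623, Rational(1, 2))) ≈ Mul(527.72, I)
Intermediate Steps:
Pow(Add(Add(-247217, Mul(-1, 31012)), Function('s')(399)), Rational(1, 2)) = Pow(Add(Add(-247217, Mul(-1, 31012)), Add(136, Mul(-1, 399))), Rational(1, 2)) = Pow(Add(Add(-247217, -31012), Add(136, -399)), Rational(1, 2)) = Pow(Add(-278229, -263), Rational(1, 2)) = Pow(-278492, Rational(1, 2)) = Mul(2, I, Pow(69623, Rational(1, 2)))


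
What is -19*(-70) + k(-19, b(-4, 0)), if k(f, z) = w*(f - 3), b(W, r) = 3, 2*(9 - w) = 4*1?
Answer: 1176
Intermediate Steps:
w = 7 (w = 9 - 2 = 7)
k(f, z) = -21 + 7*f (k(f, z) = 7*(f - 3) = 7*(-3 + f) = -21 + 7*f)
-19*(-70) + k(-19, b(-4, 0)) = -19*(-70) + (-21 + 7*(-19)) = 1330 + (-21 - 133) = 1330 - 154 = 1176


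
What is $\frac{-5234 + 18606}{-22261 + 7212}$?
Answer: $- \frac{13372}{15049} \approx -0.88856$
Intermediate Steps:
$\frac{-5234 + 18606}{-22261 + 7212} = \frac{13372}{-15049} = 13372 \left(- \frac{1}{15049}\right) = - \frac{13372}{15049}$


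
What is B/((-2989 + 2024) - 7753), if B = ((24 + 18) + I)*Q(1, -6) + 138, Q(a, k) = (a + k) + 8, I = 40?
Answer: -64/1453 ≈ -0.044047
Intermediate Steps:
Q(a, k) = 8 + a + k
B = 384 (B = ((24 + 18) + 40)*(8 + 1 - 6) + 138 = (42 + 40)*3 + 138 = 82*3 + 138 = 246 + 138 = 384)
B/((-2989 + 2024) - 7753) = 384/((-2989 + 2024) - 7753) = 384/(-965 - 7753) = 384/(-8718) = 384*(-1/8718) = -64/1453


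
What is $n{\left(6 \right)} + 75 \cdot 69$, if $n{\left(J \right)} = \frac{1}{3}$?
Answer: $\frac{15526}{3} \approx 5175.3$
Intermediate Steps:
$n{\left(J \right)} = \frac{1}{3}$
$n{\left(6 \right)} + 75 \cdot 69 = \frac{1}{3} + 75 \cdot 69 = \frac{1}{3} + 5175 = \frac{15526}{3}$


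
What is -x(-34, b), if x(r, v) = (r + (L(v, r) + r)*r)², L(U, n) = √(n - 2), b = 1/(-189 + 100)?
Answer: -1217268 + 457776*I ≈ -1.2173e+6 + 4.5778e+5*I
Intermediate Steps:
b = -1/89 (b = 1/(-89) = -1/89 ≈ -0.011236)
L(U, n) = √(-2 + n)
x(r, v) = (r + r*(r + √(-2 + r)))² (x(r, v) = (r + (√(-2 + r) + r)*r)² = (r + (r + √(-2 + r))*r)² = (r + r*(r + √(-2 + r)))²)
-x(-34, b) = -(-34)²*(1 - 34 + √(-2 - 34))² = -1156*(1 - 34 + √(-36))² = -1156*(1 - 34 + 6*I)² = -1156*(-33 + 6*I)²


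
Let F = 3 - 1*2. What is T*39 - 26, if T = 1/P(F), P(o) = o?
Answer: 13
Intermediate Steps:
F = 1 (F = 3 - 2 = 1)
T = 1 (T = 1/1 = 1)
T*39 - 26 = 1*39 - 26 = 39 - 26 = 13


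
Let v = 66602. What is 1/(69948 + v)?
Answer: 1/136550 ≈ 7.3233e-6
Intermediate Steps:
1/(69948 + v) = 1/(69948 + 66602) = 1/136550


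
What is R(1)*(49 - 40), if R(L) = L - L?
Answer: 0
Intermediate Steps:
R(L) = 0
R(1)*(49 - 40) = 0*(49 - 40) = 0*9 = 0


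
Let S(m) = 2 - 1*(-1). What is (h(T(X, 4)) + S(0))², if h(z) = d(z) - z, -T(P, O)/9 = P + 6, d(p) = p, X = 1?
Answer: 9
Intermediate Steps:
T(P, O) = -54 - 9*P (T(P, O) = -9*(P + 6) = -9*(6 + P) = -54 - 9*P)
h(z) = 0 (h(z) = z - z = 0)
S(m) = 3 (S(m) = 2 + 1 = 3)
(h(T(X, 4)) + S(0))² = (0 + 3)² = 3² = 9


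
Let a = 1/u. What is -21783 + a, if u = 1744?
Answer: -37989551/1744 ≈ -21783.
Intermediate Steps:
a = 1/1744 ≈ 0.00057339
-21783 + a = -21783 + 1/1744 = -37989551/1744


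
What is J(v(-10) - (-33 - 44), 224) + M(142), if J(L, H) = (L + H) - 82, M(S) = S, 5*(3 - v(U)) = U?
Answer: 366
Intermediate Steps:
v(U) = 3 - U/5
J(L, H) = -82 + H + L (J(L, H) = (H + L) - 82 = -82 + H + L)
J(v(-10) - (-33 - 44), 224) + M(142) = (-82 + 224 + ((3 - ⅕*(-10)) - (-33 - 44))) + 142 = (-82 + 224 + ((3 + 2) - 1*(-77))) + 142 = (-82 + 224 + (5 + 77)) + 142 = (-82 + 224 + 82) + 142 = 224 + 142 = 366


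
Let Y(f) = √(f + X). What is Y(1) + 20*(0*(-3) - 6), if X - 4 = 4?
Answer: -117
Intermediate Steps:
X = 8 (X = 4 + 4 = 8)
Y(f) = √(8 + f) (Y(f) = √(f + 8) = √(8 + f))
Y(1) + 20*(0*(-3) - 6) = √(8 + 1) + 20*(0*(-3) - 6) = √9 + 20*(0 - 6) = 3 + 20*(-6) = 3 - 120 = -117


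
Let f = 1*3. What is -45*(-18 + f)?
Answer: 675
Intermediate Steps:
f = 3
-45*(-18 + f) = -45*(-18 + 3) = -45*(-15) = 675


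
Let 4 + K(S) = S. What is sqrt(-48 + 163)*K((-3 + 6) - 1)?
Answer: -2*sqrt(115) ≈ -21.448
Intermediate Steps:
K(S) = -4 + S
sqrt(-48 + 163)*K((-3 + 6) - 1) = sqrt(-48 + 163)*(-4 + ((-3 + 6) - 1)) = sqrt(115)*(-4 + (3 - 1)) = sqrt(115)*(-4 + 2) = sqrt(115)*(-2) = -2*sqrt(115)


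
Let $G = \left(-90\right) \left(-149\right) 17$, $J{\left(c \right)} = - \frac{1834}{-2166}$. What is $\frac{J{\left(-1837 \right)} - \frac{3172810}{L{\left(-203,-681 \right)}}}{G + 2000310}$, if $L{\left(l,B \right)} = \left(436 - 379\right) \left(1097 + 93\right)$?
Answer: $- \frac{246634}{11965585065} \approx -2.0612 \cdot 10^{-5}$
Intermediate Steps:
$J{\left(c \right)} = \frac{917}{1083}$ ($J{\left(c \right)} = \left(-1834\right) \left(- \frac{1}{2166}\right) = \frac{917}{1083}$)
$L{\left(l,B \right)} = 67830$ ($L{\left(l,B \right)} = 57 \cdot 1190 = 67830$)
$G = 227970$ ($G = 13410 \cdot 17 = 227970$)
$\frac{J{\left(-1837 \right)} - \frac{3172810}{L{\left(-203,-681 \right)}}}{G + 2000310} = \frac{\frac{917}{1083} - \frac{3172810}{67830}}{227970 + 2000310} = \frac{\frac{917}{1083} - \frac{16699}{357}}{2228280} = \left(\frac{917}{1083} - \frac{16699}{357}\right) \frac{1}{2228280} = \left(- \frac{1973072}{42959}\right) \frac{1}{2228280} = - \frac{246634}{11965585065}$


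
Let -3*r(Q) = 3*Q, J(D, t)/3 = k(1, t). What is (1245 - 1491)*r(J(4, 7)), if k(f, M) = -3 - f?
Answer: -2952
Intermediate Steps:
J(D, t) = -12 (J(D, t) = 3*(-3 - 1*1) = 3*(-3 - 1) = 3*(-4) = -12)
r(Q) = -Q
(1245 - 1491)*r(J(4, 7)) = (1245 - 1491)*(-1*(-12)) = -246*12 = -2952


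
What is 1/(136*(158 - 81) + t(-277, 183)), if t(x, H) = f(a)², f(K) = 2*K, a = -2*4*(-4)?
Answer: 1/14568 ≈ 6.8644e-5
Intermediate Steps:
a = 32 (a = -8*(-4) = 32)
t(x, H) = 4096 (t(x, H) = (2*32)² = 64² = 4096)
1/(136*(158 - 81) + t(-277, 183)) = 1/(136*(158 - 81) + 4096) = 1/(136*77 + 4096) = 1/(10472 + 4096) = 1/14568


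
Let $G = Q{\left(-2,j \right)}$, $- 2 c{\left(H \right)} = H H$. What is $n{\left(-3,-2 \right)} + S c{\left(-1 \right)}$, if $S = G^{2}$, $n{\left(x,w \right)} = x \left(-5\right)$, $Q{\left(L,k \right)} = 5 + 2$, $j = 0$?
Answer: $- \frac{19}{2} \approx -9.5$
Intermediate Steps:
$c{\left(H \right)} = - \frac{H^{2}}{2}$ ($c{\left(H \right)} = - \frac{H H}{2} = - \frac{H^{2}}{2}$)
$Q{\left(L,k \right)} = 7$
$G = 7$
$n{\left(x,w \right)} = - 5 x$
$S = 49$ ($S = 7^{2} = 49$)
$n{\left(-3,-2 \right)} + S c{\left(-1 \right)} = \left(-5\right) \left(-3\right) + 49 \left(- \frac{\left(-1\right)^{2}}{2}\right) = 15 + 49 \left(\left(- \frac{1}{2}\right) 1\right) = 15 + 49 \left(- \frac{1}{2}\right) = 15 - \frac{49}{2} = - \frac{19}{2}$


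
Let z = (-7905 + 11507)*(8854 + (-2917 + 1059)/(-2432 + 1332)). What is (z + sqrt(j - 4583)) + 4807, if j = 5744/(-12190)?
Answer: 8773324754/275 + I*sqrt(170271486415)/6095 ≈ 3.1903e+7 + 67.701*I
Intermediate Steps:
j = -2872/6095 (j = 5744*(-1/12190) = -2872/6095 ≈ -0.47121)
z = 8772002829/275 (z = 3602*(8854 - 1858/(-1100)) = 3602*(8854 - 1858*(-1/1100)) = 3602*(8854 + 929/550) = 3602*(4870629/550) = 8772002829/275 ≈ 3.1898e+7)
(z + sqrt(j - 4583)) + 4807 = (8772002829/275 + sqrt(-2872/6095 - 4583)) + 4807 = (8772002829/275 + sqrt(-27936257/6095)) + 4807 = (8772002829/275 + I*sqrt(170271486415)/6095) + 4807 = 8773324754/275 + I*sqrt(170271486415)/6095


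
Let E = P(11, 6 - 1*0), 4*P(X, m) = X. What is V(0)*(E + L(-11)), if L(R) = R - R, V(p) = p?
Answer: 0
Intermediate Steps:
P(X, m) = X/4
L(R) = 0
E = 11/4 (E = (¼)*11 = 11/4 ≈ 2.7500)
V(0)*(E + L(-11)) = 0*(11/4 + 0) = 0*(11/4) = 0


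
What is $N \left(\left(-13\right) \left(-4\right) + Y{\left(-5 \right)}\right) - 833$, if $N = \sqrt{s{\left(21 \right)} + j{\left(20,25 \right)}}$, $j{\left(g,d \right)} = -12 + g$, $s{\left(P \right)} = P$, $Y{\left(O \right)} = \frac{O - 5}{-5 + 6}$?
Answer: $-833 + 42 \sqrt{29} \approx -606.82$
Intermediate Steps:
$Y{\left(O \right)} = -5 + O$ ($Y{\left(O \right)} = \frac{-5 + O}{1} = \left(-5 + O\right) 1 = -5 + O$)
$N = \sqrt{29}$ ($N = \sqrt{21 + \left(-12 + 20\right)} = \sqrt{21 + 8} = \sqrt{29} \approx 5.3852$)
$N \left(\left(-13\right) \left(-4\right) + Y{\left(-5 \right)}\right) - 833 = \sqrt{29} \left(\left(-13\right) \left(-4\right) - 10\right) - 833 = \sqrt{29} \left(52 - 10\right) - 833 = \sqrt{29} \cdot 42 - 833 = 42 \sqrt{29} - 833 = -833 + 42 \sqrt{29}$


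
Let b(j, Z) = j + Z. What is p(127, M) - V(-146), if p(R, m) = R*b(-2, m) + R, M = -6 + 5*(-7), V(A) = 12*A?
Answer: -3582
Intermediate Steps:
b(j, Z) = Z + j
M = -41 (M = -6 - 35 = -41)
p(R, m) = R + R*(-2 + m) (p(R, m) = R*(m - 2) + R = R*(-2 + m) + R = R + R*(-2 + m))
p(127, M) - V(-146) = 127*(-1 - 41) - 12*(-146) = 127*(-42) - 1*(-1752) = -5334 + 1752 = -3582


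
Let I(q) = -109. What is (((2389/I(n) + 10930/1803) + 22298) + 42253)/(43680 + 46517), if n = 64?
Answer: 12682898380/17726145819 ≈ 0.71549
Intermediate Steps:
(((2389/I(n) + 10930/1803) + 22298) + 42253)/(43680 + 46517) = (((2389/(-109) + 10930/1803) + 22298) + 42253)/(43680 + 46517) = (((2389*(-1/109) + 10930*(1/1803)) + 22298) + 42253)/90197 = (((-2389/109 + 10930/1803) + 22298) + 42253)*(1/90197) = ((-3115997/196527 + 22298) + 42253)*(1/90197) = (4379043049/196527 + 42253)*(1/90197) = (12682898380/196527)*(1/90197) = 12682898380/17726145819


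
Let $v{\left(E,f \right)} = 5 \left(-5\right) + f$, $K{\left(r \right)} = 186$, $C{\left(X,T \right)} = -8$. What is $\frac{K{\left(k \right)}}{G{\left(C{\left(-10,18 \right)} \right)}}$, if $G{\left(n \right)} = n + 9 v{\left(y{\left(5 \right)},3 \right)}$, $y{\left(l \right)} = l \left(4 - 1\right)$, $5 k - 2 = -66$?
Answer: $- \frac{93}{103} \approx -0.90291$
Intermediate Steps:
$k = - \frac{64}{5}$ ($k = \frac{2}{5} + \frac{1}{5} \left(-66\right) = \frac{2}{5} - \frac{66}{5} = - \frac{64}{5} \approx -12.8$)
$y{\left(l \right)} = 3 l$ ($y{\left(l \right)} = l 3 = 3 l$)
$v{\left(E,f \right)} = -25 + f$
$G{\left(n \right)} = -198 + n$ ($G{\left(n \right)} = n + 9 \left(-25 + 3\right) = n + 9 \left(-22\right) = n - 198 = -198 + n$)
$\frac{K{\left(k \right)}}{G{\left(C{\left(-10,18 \right)} \right)}} = \frac{186}{-198 - 8} = \frac{186}{-206} = 186 \left(- \frac{1}{206}\right) = - \frac{93}{103}$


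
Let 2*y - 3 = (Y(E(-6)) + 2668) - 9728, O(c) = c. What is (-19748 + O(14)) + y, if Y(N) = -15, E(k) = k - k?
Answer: -23270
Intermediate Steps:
E(k) = 0
y = -3536 (y = 3/2 + ((-15 + 2668) - 9728)/2 = 3/2 + (2653 - 9728)/2 = 3/2 + (½)*(-7075) = 3/2 - 7075/2 = -3536)
(-19748 + O(14)) + y = (-19748 + 14) - 3536 = -19734 - 3536 = -23270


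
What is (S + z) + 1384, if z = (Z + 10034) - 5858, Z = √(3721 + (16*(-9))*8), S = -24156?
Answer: -18596 + √2569 ≈ -18545.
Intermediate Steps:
Z = √2569 (Z = √(3721 - 144*8) = √(3721 - 1152) = √2569 ≈ 50.685)
z = 4176 + √2569 (z = (√2569 + 10034) - 5858 = (10034 + √2569) - 5858 = 4176 + √2569 ≈ 4226.7)
(S + z) + 1384 = (-24156 + (4176 + √2569)) + 1384 = (-19980 + √2569) + 1384 = -18596 + √2569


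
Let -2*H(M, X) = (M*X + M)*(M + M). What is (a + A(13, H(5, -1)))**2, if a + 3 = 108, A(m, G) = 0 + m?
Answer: 13924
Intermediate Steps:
H(M, X) = -M*(M + M*X) (H(M, X) = -(M*X + M)*(M + M)/2 = -(M + M*X)*2*M/2 = -M*(M + M*X))
A(m, G) = m
a = 105 (a = -3 + 108 = 105)
(a + A(13, H(5, -1)))**2 = (105 + 13)**2 = 118**2 = 13924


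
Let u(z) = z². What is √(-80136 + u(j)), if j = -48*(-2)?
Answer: 6*I*√1970 ≈ 266.31*I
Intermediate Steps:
j = 96
√(-80136 + u(j)) = √(-80136 + 96²) = √(-80136 + 9216) = √(-70920) = 6*I*√1970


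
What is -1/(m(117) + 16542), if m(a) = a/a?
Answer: -1/16543 ≈ -6.0449e-5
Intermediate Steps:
m(a) = 1
-1/(m(117) + 16542) = -1/(1 + 16542) = -1/16543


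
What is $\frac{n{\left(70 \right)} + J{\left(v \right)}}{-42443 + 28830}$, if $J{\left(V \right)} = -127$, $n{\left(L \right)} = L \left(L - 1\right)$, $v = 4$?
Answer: $- \frac{4703}{13613} \approx -0.34548$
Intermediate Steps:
$n{\left(L \right)} = L \left(-1 + L\right)$
$\frac{n{\left(70 \right)} + J{\left(v \right)}}{-42443 + 28830} = \frac{70 \left(-1 + 70\right) - 127}{-42443 + 28830} = \frac{70 \cdot 69 - 127}{-13613} = \left(4830 - 127\right) \left(- \frac{1}{13613}\right) = 4703 \left(- \frac{1}{13613}\right) = - \frac{4703}{13613}$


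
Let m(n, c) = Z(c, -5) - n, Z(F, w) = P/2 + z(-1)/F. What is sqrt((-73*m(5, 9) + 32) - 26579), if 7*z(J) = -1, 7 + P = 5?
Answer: I*sqrt(11513558)/21 ≈ 161.58*I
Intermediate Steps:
P = -2 (P = -7 + 5 = -2)
z(J) = -1/7 (z(J) = (1/7)*(-1) = -1/7)
Z(F, w) = -1 - 1/(7*F) (Z(F, w) = -2/2 - 1/(7*F) = -2*1/2 - 1/(7*F) = -1 - 1/(7*F))
m(n, c) = -n + (-1/7 - c)/c (m(n, c) = (-1/7 - c)/c - n = -n + (-1/7 - c)/c)
sqrt((-73*m(5, 9) + 32) - 26579) = sqrt((-73*(-1 - 1*5 - 1/7/9) + 32) - 26579) = sqrt((-73*(-1 - 5 - 1/7*1/9) + 32) - 26579) = sqrt((-73*(-1 - 5 - 1/63) + 32) - 26579) = sqrt((-73*(-379/63) + 32) - 26579) = sqrt((27667/63 + 32) - 26579) = sqrt(29683/63 - 26579) = sqrt(-1644794/63) = I*sqrt(11513558)/21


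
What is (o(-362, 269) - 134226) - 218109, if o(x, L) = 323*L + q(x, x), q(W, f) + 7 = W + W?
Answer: -266179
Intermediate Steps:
q(W, f) = -7 + 2*W (q(W, f) = -7 + (W + W) = -7 + 2*W)
o(x, L) = -7 + 2*x + 323*L (o(x, L) = 323*L + (-7 + 2*x) = -7 + 2*x + 323*L)
(o(-362, 269) - 134226) - 218109 = ((-7 + 2*(-362) + 323*269) - 134226) - 218109 = ((-7 - 724 + 86887) - 134226) - 218109 = (86156 - 134226) - 218109 = -48070 - 218109 = -266179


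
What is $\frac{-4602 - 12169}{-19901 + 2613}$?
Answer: $\frac{16771}{17288} \approx 0.97009$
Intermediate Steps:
$\frac{-4602 - 12169}{-19901 + 2613} = - \frac{16771}{-17288} = \left(-16771\right) \left(- \frac{1}{17288}\right) = \frac{16771}{17288}$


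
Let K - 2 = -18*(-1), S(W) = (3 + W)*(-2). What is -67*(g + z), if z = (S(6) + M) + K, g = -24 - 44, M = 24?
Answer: 2814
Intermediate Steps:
S(W) = -6 - 2*W
g = -68
K = 20 (K = 2 - 18*(-1) = 2 + 18 = 20)
z = 26 (z = ((-6 - 2*6) + 24) + 20 = ((-6 - 12) + 24) + 20 = (-18 + 24) + 20 = 6 + 20 = 26)
-67*(g + z) = -67*(-68 + 26) = -67*(-42) = 2814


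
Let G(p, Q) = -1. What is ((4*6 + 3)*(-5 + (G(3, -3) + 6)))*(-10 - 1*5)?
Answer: 0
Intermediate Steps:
((4*6 + 3)*(-5 + (G(3, -3) + 6)))*(-10 - 1*5) = ((4*6 + 3)*(-5 + (-1 + 6)))*(-10 - 1*5) = ((24 + 3)*(-5 + 5))*(-10 - 5) = (27*0)*(-15) = 0*(-15) = 0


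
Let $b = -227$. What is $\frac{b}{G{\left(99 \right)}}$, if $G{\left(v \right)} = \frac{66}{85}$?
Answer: $- \frac{19295}{66} \approx -292.35$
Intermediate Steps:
$G{\left(v \right)} = \frac{66}{85}$ ($G{\left(v \right)} = 66 \cdot \frac{1}{85} = \frac{66}{85}$)
$\frac{b}{G{\left(99 \right)}} = - \frac{227}{\frac{66}{85}} = \left(-227\right) \frac{85}{66} = - \frac{19295}{66}$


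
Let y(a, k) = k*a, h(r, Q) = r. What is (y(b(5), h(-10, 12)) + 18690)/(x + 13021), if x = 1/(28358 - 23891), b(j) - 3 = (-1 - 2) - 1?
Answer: 20883225/14541202 ≈ 1.4361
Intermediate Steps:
b(j) = -1 (b(j) = 3 + ((-1 - 2) - 1) = 3 + (-3 - 1) = 3 - 4 = -1)
x = 1/4467 ≈ 0.00022386
y(a, k) = a*k
(y(b(5), h(-10, 12)) + 18690)/(x + 13021) = (-1*(-10) + 18690)/(1/4467 + 13021) = (10 + 18690)/(58164808/4467) = 18700*(4467/58164808) = 20883225/14541202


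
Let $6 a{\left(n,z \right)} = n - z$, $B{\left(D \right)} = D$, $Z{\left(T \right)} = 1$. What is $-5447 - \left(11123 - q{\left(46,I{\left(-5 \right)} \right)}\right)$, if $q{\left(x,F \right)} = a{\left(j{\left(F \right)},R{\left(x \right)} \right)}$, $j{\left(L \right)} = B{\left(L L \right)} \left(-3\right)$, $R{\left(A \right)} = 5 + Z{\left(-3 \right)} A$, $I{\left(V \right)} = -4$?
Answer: $- \frac{33173}{2} \approx -16587.0$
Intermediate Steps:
$R{\left(A \right)} = 5 + A$ ($R{\left(A \right)} = 5 + 1 A = 5 + A$)
$j{\left(L \right)} = - 3 L^{2}$ ($j{\left(L \right)} = L L \left(-3\right) = L^{2} \left(-3\right) = - 3 L^{2}$)
$a{\left(n,z \right)} = - \frac{z}{6} + \frac{n}{6}$ ($a{\left(n,z \right)} = \frac{n - z}{6} = - \frac{z}{6} + \frac{n}{6}$)
$q{\left(x,F \right)} = - \frac{5}{6} - \frac{F^{2}}{2} - \frac{x}{6}$ ($q{\left(x,F \right)} = - \frac{5 + x}{6} + \frac{\left(-3\right) F^{2}}{6} = \left(- \frac{5}{6} - \frac{x}{6}\right) - \frac{F^{2}}{2} = - \frac{5}{6} - \frac{F^{2}}{2} - \frac{x}{6}$)
$-5447 - \left(11123 - q{\left(46,I{\left(-5 \right)} \right)}\right) = -5447 - \left(11123 - \left(- \frac{5}{6} - \frac{\left(-4\right)^{2}}{2} - \frac{23}{3}\right)\right) = -5447 - \left(11123 - \left(- \frac{5}{6} - 8 - \frac{23}{3}\right)\right) = -5447 - \left(11123 - - \frac{33}{2}\right) = -5447 - \left(11123 + \frac{33}{2}\right) = -5447 - \frac{22279}{2} = - \frac{33173}{2}$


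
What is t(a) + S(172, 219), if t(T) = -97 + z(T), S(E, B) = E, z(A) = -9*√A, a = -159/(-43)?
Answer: 75 - 9*√6837/43 ≈ 57.694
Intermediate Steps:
a = 159/43 (a = -159*(-1/43) = 159/43 ≈ 3.6977)
t(T) = -97 - 9*√T
t(a) + S(172, 219) = (-97 - 9*√6837/43) + 172 = 75 - 9*√6837/43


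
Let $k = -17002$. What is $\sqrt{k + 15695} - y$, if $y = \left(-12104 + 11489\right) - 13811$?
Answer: $14426 + i \sqrt{1307} \approx 14426.0 + 36.152 i$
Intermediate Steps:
$y = -14426$ ($y = -615 - 13811 = -14426$)
$\sqrt{k + 15695} - y = \sqrt{-17002 + 15695} - -14426 = \sqrt{-1307} + 14426 = i \sqrt{1307} + 14426 = 14426 + i \sqrt{1307}$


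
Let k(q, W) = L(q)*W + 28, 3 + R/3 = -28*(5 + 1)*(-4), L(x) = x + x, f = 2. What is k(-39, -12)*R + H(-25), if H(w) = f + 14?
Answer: 1934764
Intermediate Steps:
L(x) = 2*x
H(w) = 16 (H(w) = 2 + 14 = 16)
R = 2007 (R = -9 + 3*(-28*(5 + 1)*(-4)) = -9 + 3*(-168*(-4)) = -9 + 3*(-28*(-24)) = -9 + 3*672 = -9 + 2016 = 2007)
k(q, W) = 28 + 2*W*q (k(q, W) = (2*q)*W + 28 = 2*W*q + 28 = 28 + 2*W*q)
k(-39, -12)*R + H(-25) = (28 + 2*(-12)*(-39))*2007 + 16 = (28 + 936)*2007 + 16 = 964*2007 + 16 = 1934748 + 16 = 1934764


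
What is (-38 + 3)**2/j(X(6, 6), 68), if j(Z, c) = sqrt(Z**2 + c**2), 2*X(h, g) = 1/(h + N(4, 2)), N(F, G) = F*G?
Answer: 34300*sqrt(3625217)/3625217 ≈ 18.015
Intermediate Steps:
X(h, g) = 1/(2*(8 + h)) (X(h, g) = 1/(2*(h + 4*2)) = 1/(2*(h + 8)) = 1/(2*(8 + h)))
(-38 + 3)**2/j(X(6, 6), 68) = (-38 + 3)**2/(sqrt((1/(2*(8 + 6)))**2 + 68**2)) = (-35)**2/(sqrt(((1/2)/14)**2 + 4624)) = 1225/(sqrt(((1/2)*(1/14))**2 + 4624)) = 1225/(sqrt((1/28)**2 + 4624)) = 1225/(sqrt(1/784 + 4624)) = 1225/(sqrt(3625217/784)) = 1225/((sqrt(3625217)/28)) = 1225*(28*sqrt(3625217)/3625217) = 34300*sqrt(3625217)/3625217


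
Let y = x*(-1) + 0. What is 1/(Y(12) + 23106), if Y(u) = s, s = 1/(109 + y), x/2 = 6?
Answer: 97/2241283 ≈ 4.3279e-5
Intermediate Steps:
x = 12 (x = 2*6 = 12)
y = -12 (y = 12*(-1) + 0 = -12 + 0 = -12)
s = 1/97 (s = 1/(109 - 12) = 1/97 ≈ 0.010309)
Y(u) = 1/97
1/(Y(12) + 23106) = 1/(1/97 + 23106) = 1/(2241283/97) = 97/2241283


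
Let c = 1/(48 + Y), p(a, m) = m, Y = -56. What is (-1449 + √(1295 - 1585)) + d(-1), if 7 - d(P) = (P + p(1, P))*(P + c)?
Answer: -5777/4 + I*√290 ≈ -1444.3 + 17.029*I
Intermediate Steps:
c = -⅛ (c = 1/(48 - 56) = 1/(-8) = -⅛ ≈ -0.12500)
d(P) = 7 - 2*P*(-⅛ + P) (d(P) = 7 - (P + P)*(P - ⅛) = 7 - 2*P*(-⅛ + P))
(-1449 + √(1295 - 1585)) + d(-1) = (-1449 + √(1295 - 1585)) + (7 - 2*(-1)² + (¼)*(-1)) = (-1449 + √(-290)) + (7 - 2*1 - ¼) = (-1449 + I*√290) + (7 - 2 - ¼) = (-1449 + I*√290) + 19/4 = -5777/4 + I*√290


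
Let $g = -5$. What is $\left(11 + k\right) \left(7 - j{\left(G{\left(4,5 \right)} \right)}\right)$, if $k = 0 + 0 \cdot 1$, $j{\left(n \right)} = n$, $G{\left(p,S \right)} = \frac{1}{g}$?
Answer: $\frac{396}{5} \approx 79.2$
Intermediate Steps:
$G{\left(p,S \right)} = - \frac{1}{5}$ ($G{\left(p,S \right)} = \frac{1}{-5} = - \frac{1}{5}$)
$k = 0$ ($k = 0 + 0 = 0$)
$\left(11 + k\right) \left(7 - j{\left(G{\left(4,5 \right)} \right)}\right) = \left(11 + 0\right) \left(7 - - \frac{1}{5}\right) = 11 \left(7 + \frac{1}{5}\right) = 11 \cdot \frac{36}{5} = \frac{396}{5}$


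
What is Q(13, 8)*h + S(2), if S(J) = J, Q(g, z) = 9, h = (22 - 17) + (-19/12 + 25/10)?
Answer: 221/4 ≈ 55.250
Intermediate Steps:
h = 71/12 (h = 5 + (-19*1/12 + 25*(1/10)) = 5 + (-19/12 + 5/2) = 5 + 11/12 = 71/12 ≈ 5.9167)
Q(13, 8)*h + S(2) = 9*(71/12) + 2 = 213/4 + 2 = 221/4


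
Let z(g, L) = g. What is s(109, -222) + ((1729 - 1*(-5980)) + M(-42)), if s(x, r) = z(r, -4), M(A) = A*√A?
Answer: 7487 - 42*I*√42 ≈ 7487.0 - 272.19*I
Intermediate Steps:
M(A) = A^(3/2)
s(x, r) = r
s(109, -222) + ((1729 - 1*(-5980)) + M(-42)) = -222 + ((1729 - 1*(-5980)) + (-42)^(3/2)) = -222 + ((1729 + 5980) - 42*I*√42) = -222 + (7709 - 42*I*√42) = 7487 - 42*I*√42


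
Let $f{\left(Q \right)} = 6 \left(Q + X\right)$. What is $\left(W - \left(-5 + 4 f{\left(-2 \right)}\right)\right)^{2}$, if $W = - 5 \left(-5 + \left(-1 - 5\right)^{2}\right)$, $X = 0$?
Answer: $10404$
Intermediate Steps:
$f{\left(Q \right)} = 6 Q$ ($f{\left(Q \right)} = 6 \left(Q + 0\right) = 6 Q$)
$W = -155$ ($W = - 5 \left(-5 + \left(-6\right)^{2}\right) = - 5 \left(-5 + 36\right) = \left(-5\right) 31 = -155$)
$\left(W - \left(-5 + 4 f{\left(-2 \right)}\right)\right)^{2} = \left(-155 - \left(-5 + 4 \cdot 6 \left(-2\right)\right)\right)^{2} = \left(-155 + \left(5 - -48\right)\right)^{2} = \left(-155 + \left(5 + 48\right)\right)^{2} = \left(-155 + 53\right)^{2} = \left(-102\right)^{2} = 10404$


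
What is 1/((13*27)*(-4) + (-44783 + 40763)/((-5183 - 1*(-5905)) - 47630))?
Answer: -3909/5487901 ≈ -0.00071229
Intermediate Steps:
1/((13*27)*(-4) + (-44783 + 40763)/((-5183 - 1*(-5905)) - 47630)) = 1/(351*(-4) - 4020/((-5183 + 5905) - 47630)) = 1/(-1404 - 4020/(722 - 47630)) = 1/(-1404 - 4020/(-46908)) = 1/(-1404 - 4020*(-1/46908)) = 1/(-1404 + 335/3909) = 1/(-5487901/3909) = -3909/5487901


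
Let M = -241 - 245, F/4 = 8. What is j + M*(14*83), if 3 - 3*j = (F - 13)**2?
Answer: -1694554/3 ≈ -5.6485e+5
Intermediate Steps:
F = 32 (F = 4*8 = 32)
M = -486
j = -358/3 (j = 1 - (32 - 13)**2/3 = 1 - 1/3*19**2 = 1 - 1/3*361 = 1 - 361/3 = -358/3 ≈ -119.33)
j + M*(14*83) = -358/3 - 6804*83 = -358/3 - 486*1162 = -358/3 - 564732 = -1694554/3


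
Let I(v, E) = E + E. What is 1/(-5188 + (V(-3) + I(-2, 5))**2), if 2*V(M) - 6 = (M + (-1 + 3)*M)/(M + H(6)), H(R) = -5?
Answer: -256/1281039 ≈ -0.00019984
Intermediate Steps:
I(v, E) = 2*E
V(M) = 3 + 3*M/(2*(-5 + M)) (V(M) = 3 + ((M + (-1 + 3)*M)/(M - 5))/2 = 3 + ((M + 2*M)/(-5 + M))/2 = 3 + ((3*M)/(-5 + M))/2 = 3 + (3*M/(-5 + M))/2 = 3 + 3*M/(2*(-5 + M)))
1/(-5188 + (V(-3) + I(-2, 5))**2) = 1/(-5188 + (3*(-10 + 3*(-3))/(2*(-5 - 3)) + 2*5)**2) = 1/(-5188 + ((3/2)*(-10 - 9)/(-8) + 10)**2) = 1/(-5188 + ((3/2)*(-1/8)*(-19) + 10)**2) = 1/(-5188 + (57/16 + 10)**2) = 1/(-5188 + (217/16)**2) = 1/(-5188 + 47089/256) = 1/(-1281039/256) = -256/1281039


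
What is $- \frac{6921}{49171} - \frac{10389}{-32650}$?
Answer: $\frac{284866869}{1605433150} \approx 0.17744$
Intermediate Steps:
$- \frac{6921}{49171} - \frac{10389}{-32650} = \left(-6921\right) \frac{1}{49171} - - \frac{10389}{32650} = - \frac{6921}{49171} + \frac{10389}{32650} = \frac{284866869}{1605433150}$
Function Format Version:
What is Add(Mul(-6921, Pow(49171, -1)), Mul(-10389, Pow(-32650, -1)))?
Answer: Rational(284866869, 1605433150) ≈ 0.17744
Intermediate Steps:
Add(Mul(-6921, Pow(49171, -1)), Mul(-10389, Pow(-32650, -1))) = Add(Mul(-6921, Rational(1, 49171)), Mul(-10389, Rational(-1, 32650))) = Add(Rational(-6921, 49171), Rational(10389, 32650)) = Rational(284866869, 1605433150)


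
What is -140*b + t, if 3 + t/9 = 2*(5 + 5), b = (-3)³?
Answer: 3933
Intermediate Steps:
b = -27
t = 153 (t = -27 + 9*(2*(5 + 5)) = -27 + 9*(2*10) = -27 + 9*20 = -27 + 180 = 153)
-140*b + t = -140*(-27) + 153 = 3780 + 153 = 3933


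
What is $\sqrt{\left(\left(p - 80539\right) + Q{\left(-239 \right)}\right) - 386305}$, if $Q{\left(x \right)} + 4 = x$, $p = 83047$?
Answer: $2 i \sqrt{96010} \approx 619.71 i$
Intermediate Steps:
$Q{\left(x \right)} = -4 + x$
$\sqrt{\left(\left(p - 80539\right) + Q{\left(-239 \right)}\right) - 386305} = \sqrt{\left(\left(83047 - 80539\right) - 243\right) - 386305} = \sqrt{\left(2508 - 243\right) - 386305} = \sqrt{2265 - 386305} = \sqrt{-384040} = 2 i \sqrt{96010}$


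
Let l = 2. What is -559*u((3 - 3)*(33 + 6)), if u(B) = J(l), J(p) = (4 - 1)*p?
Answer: -3354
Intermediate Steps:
J(p) = 3*p
u(B) = 6 (u(B) = 3*2 = 6)
-559*u((3 - 3)*(33 + 6)) = -559*6 = -3354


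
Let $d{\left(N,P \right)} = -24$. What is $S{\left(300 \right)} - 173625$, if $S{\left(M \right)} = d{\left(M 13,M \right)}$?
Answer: $-173649$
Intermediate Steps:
$S{\left(M \right)} = -24$
$S{\left(300 \right)} - 173625 = -24 - 173625 = -173649$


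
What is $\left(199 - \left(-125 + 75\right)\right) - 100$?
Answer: $149$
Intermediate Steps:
$\left(199 - \left(-125 + 75\right)\right) - 100 = \left(199 - -50\right) - 100 = \left(199 + 50\right) - 100 = 249 - 100 = 149$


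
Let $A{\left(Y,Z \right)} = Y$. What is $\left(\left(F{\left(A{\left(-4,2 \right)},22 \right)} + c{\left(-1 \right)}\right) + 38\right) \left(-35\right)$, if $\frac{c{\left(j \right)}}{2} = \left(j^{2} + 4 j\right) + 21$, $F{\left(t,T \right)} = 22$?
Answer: $-3360$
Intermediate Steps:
$c{\left(j \right)} = 42 + 2 j^{2} + 8 j$ ($c{\left(j \right)} = 2 \left(\left(j^{2} + 4 j\right) + 21\right) = 2 \left(21 + j^{2} + 4 j\right) = 42 + 2 j^{2} + 8 j$)
$\left(\left(F{\left(A{\left(-4,2 \right)},22 \right)} + c{\left(-1 \right)}\right) + 38\right) \left(-35\right) = \left(\left(22 + \left(42 + 2 \left(-1\right)^{2} + 8 \left(-1\right)\right)\right) + 38\right) \left(-35\right) = \left(\left(22 + \left(42 + 2 \cdot 1 - 8\right)\right) + 38\right) \left(-35\right) = \left(\left(22 + \left(42 + 2 - 8\right)\right) + 38\right) \left(-35\right) = \left(\left(22 + 36\right) + 38\right) \left(-35\right) = \left(58 + 38\right) \left(-35\right) = 96 \left(-35\right) = -3360$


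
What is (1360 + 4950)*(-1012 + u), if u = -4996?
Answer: -37910480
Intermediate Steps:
(1360 + 4950)*(-1012 + u) = (1360 + 4950)*(-1012 - 4996) = 6310*(-6008) = -37910480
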